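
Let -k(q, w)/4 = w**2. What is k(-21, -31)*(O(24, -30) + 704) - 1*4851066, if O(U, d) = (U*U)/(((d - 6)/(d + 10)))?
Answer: -8787322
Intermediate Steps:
k(q, w) = -4*w**2
O(U, d) = U**2*(10 + d)/(-6 + d) (O(U, d) = U**2/(((-6 + d)/(10 + d))) = U**2*((10 + d)/(-6 + d)) = U**2*(10 + d)/(-6 + d))
k(-21, -31)*(O(24, -30) + 704) - 1*4851066 = (-4*(-31)**2)*(24**2*(10 - 30)/(-6 - 30) + 704) - 1*4851066 = (-4*961)*(576*(-20)/(-36) + 704) - 4851066 = -3844*(576*(-1/36)*(-20) + 704) - 4851066 = -3844*(320 + 704) - 4851066 = -3844*1024 - 4851066 = -3936256 - 4851066 = -8787322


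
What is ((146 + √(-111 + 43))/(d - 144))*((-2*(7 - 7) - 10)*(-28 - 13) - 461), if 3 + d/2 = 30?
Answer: 1241/15 + 17*I*√17/15 ≈ 82.733 + 4.6729*I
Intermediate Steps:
d = 54 (d = -6 + 2*30 = -6 + 60 = 54)
((146 + √(-111 + 43))/(d - 144))*((-2*(7 - 7) - 10)*(-28 - 13) - 461) = ((146 + √(-111 + 43))/(54 - 144))*((-2*(7 - 7) - 10)*(-28 - 13) - 461) = ((146 + √(-68))/(-90))*((-2*0 - 10)*(-41) - 461) = ((146 + 2*I*√17)*(-1/90))*((0 - 10)*(-41) - 461) = (-73/45 - I*√17/45)*(-10*(-41) - 461) = (-73/45 - I*√17/45)*(410 - 461) = (-73/45 - I*√17/45)*(-51) = 1241/15 + 17*I*√17/15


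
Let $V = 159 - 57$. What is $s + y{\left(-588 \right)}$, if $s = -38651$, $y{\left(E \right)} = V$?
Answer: $-38549$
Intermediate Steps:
$V = 102$
$y{\left(E \right)} = 102$
$s + y{\left(-588 \right)} = -38651 + 102 = -38549$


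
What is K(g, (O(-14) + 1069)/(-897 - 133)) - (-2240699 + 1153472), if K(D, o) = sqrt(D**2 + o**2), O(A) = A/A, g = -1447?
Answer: 1087227 + sqrt(22213231130)/103 ≈ 1.0887e+6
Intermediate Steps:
O(A) = 1
K(g, (O(-14) + 1069)/(-897 - 133)) - (-2240699 + 1153472) = sqrt((-1447)**2 + ((1 + 1069)/(-897 - 133))**2) - (-2240699 + 1153472) = sqrt(2093809 + (1070/(-1030))**2) - 1*(-1087227) = sqrt(2093809 + (1070*(-1/1030))**2) + 1087227 = sqrt(2093809 + (-107/103)**2) + 1087227 = sqrt(2093809 + 11449/10609) + 1087227 = sqrt(22213231130/10609) + 1087227 = sqrt(22213231130)/103 + 1087227 = 1087227 + sqrt(22213231130)/103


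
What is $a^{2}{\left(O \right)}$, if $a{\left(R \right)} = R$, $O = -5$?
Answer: $25$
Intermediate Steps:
$a^{2}{\left(O \right)} = \left(-5\right)^{2} = 25$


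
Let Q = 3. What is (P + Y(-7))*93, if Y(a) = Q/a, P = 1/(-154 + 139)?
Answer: -1612/35 ≈ -46.057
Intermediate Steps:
P = -1/15 (P = 1/(-15) = -1/15 ≈ -0.066667)
Y(a) = 3/a
(P + Y(-7))*93 = (-1/15 + 3/(-7))*93 = (-1/15 + 3*(-⅐))*93 = (-1/15 - 3/7)*93 = -52/105*93 = -1612/35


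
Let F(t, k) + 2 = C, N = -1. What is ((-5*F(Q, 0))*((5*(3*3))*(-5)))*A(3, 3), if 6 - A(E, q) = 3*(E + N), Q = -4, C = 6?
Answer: 0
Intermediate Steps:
F(t, k) = 4 (F(t, k) = -2 + 6 = 4)
A(E, q) = 9 - 3*E (A(E, q) = 6 - 3*(E - 1) = 6 - 3*(-1 + E) = 6 - (-3 + 3*E) = 6 + (3 - 3*E) = 9 - 3*E)
((-5*F(Q, 0))*((5*(3*3))*(-5)))*A(3, 3) = ((-5*4)*((5*(3*3))*(-5)))*(9 - 3*3) = (-20*5*9*(-5))*(9 - 9) = -900*(-5)*0 = -20*(-225)*0 = 4500*0 = 0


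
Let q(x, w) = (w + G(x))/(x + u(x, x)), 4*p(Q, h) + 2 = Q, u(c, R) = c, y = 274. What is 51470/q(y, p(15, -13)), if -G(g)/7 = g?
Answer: -112822240/7659 ≈ -14731.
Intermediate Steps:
p(Q, h) = -½ + Q/4
G(g) = -7*g
q(x, w) = (w - 7*x)/(2*x) (q(x, w) = (w - 7*x)/(x + x) = (w - 7*x)/((2*x)) = (w - 7*x)*(1/(2*x)) = (w - 7*x)/(2*x))
51470/q(y, p(15, -13)) = 51470/(((½)*((-½ + (¼)*15) - 7*274)/274)) = 51470/(((½)*(1/274)*((-½ + 15/4) - 1918))) = 51470/(((½)*(1/274)*(13/4 - 1918))) = 51470/(((½)*(1/274)*(-7659/4))) = 51470/(-7659/2192) = 51470*(-2192/7659) = -112822240/7659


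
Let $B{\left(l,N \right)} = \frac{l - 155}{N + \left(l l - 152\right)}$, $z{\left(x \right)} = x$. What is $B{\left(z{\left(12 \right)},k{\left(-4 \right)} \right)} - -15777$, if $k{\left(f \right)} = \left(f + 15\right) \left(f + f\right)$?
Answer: $\frac{1514735}{96} \approx 15778.0$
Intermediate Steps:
$k{\left(f \right)} = 2 f \left(15 + f\right)$ ($k{\left(f \right)} = \left(15 + f\right) 2 f = 2 f \left(15 + f\right)$)
$B{\left(l,N \right)} = \frac{-155 + l}{-152 + N + l^{2}}$ ($B{\left(l,N \right)} = \frac{-155 + l}{N + \left(l^{2} - 152\right)} = \frac{-155 + l}{N + \left(-152 + l^{2}\right)} = \frac{-155 + l}{-152 + N + l^{2}}$)
$B{\left(z{\left(12 \right)},k{\left(-4 \right)} \right)} - -15777 = \frac{-155 + 12}{-152 + 2 \left(-4\right) \left(15 - 4\right) + 12^{2}} - -15777 = \frac{1}{-152 + 2 \left(-4\right) 11 + 144} \left(-143\right) + 15777 = \frac{1}{-152 - 88 + 144} \left(-143\right) + 15777 = \frac{1}{-96} \left(-143\right) + 15777 = \left(- \frac{1}{96}\right) \left(-143\right) + 15777 = \frac{143}{96} + 15777 = \frac{1514735}{96}$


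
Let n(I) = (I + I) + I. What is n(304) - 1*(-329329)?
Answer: 330241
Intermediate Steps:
n(I) = 3*I (n(I) = 2*I + I = 3*I)
n(304) - 1*(-329329) = 3*304 - 1*(-329329) = 912 + 329329 = 330241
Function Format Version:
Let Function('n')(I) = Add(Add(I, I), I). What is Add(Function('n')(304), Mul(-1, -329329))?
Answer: 330241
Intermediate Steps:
Function('n')(I) = Mul(3, I) (Function('n')(I) = Add(Mul(2, I), I) = Mul(3, I))
Add(Function('n')(304), Mul(-1, -329329)) = Add(Mul(3, 304), Mul(-1, -329329)) = Add(912, 329329) = 330241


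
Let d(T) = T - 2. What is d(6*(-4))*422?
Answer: -10972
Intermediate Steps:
d(T) = -2 + T
d(6*(-4))*422 = (-2 + 6*(-4))*422 = (-2 - 24)*422 = -26*422 = -10972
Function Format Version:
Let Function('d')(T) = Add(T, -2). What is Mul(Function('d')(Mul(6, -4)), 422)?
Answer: -10972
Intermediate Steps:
Function('d')(T) = Add(-2, T)
Mul(Function('d')(Mul(6, -4)), 422) = Mul(Add(-2, Mul(6, -4)), 422) = Mul(Add(-2, -24), 422) = Mul(-26, 422) = -10972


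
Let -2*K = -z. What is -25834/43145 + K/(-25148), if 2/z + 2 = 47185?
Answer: -30653541585201/51194048534180 ≈ -0.59877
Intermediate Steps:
z = 2/47183 (z = 2/(-2 + 47185) = 2/47183 ≈ 4.2388e-5)
K = 1/47183 (K = -(-1)*2/(2*47183) = -½*(-2/47183) = 1/47183 ≈ 2.1194e-5)
-25834/43145 + K/(-25148) = -25834/43145 + (1/47183)/(-25148) = -25834*1/43145 + (1/47183)*(-1/25148) = -25834/43145 - 1/1186558084 = -30653541585201/51194048534180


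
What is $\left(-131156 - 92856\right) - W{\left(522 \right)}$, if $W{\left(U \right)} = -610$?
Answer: $-223402$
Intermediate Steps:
$\left(-131156 - 92856\right) - W{\left(522 \right)} = \left(-131156 - 92856\right) - -610 = \left(-131156 - 92856\right) + 610 = -224012 + 610 = -223402$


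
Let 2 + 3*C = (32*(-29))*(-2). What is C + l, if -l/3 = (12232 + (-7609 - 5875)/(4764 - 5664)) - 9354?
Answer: -604571/75 ≈ -8060.9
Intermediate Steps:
C = 618 (C = -2/3 + ((32*(-29))*(-2))/3 = -2/3 + (-928*(-2))/3 = -2/3 + (1/3)*1856 = -2/3 + 1856/3 = 618)
l = -650921/75 (l = -3*((12232 + (-7609 - 5875)/(4764 - 5664)) - 9354) = -3*((12232 - 13484/(-900)) - 9354) = -3*((12232 - 13484*(-1/900)) - 9354) = -3*((12232 + 3371/225) - 9354) = -3*(2755571/225 - 9354) = -3*650921/225 = -650921/75 ≈ -8679.0)
C + l = 618 - 650921/75 = -604571/75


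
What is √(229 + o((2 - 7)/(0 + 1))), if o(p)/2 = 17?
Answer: √263 ≈ 16.217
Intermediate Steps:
o(p) = 34 (o(p) = 2*17 = 34)
√(229 + o((2 - 7)/(0 + 1))) = √(229 + 34) = √263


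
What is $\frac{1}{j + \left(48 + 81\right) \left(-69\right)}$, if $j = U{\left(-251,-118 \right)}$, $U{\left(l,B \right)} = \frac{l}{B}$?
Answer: $- \frac{118}{1050067} \approx -0.00011237$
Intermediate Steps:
$j = \frac{251}{118}$ ($j = - \frac{251}{-118} = \left(-251\right) \left(- \frac{1}{118}\right) = \frac{251}{118} \approx 2.1271$)
$\frac{1}{j + \left(48 + 81\right) \left(-69\right)} = \frac{1}{\frac{251}{118} + \left(48 + 81\right) \left(-69\right)} = \frac{1}{\frac{251}{118} + 129 \left(-69\right)} = \frac{1}{\frac{251}{118} - 8901} = \frac{1}{- \frac{1050067}{118}} = - \frac{118}{1050067}$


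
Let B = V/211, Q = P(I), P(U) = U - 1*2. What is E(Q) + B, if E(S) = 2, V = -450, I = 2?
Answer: -28/211 ≈ -0.13270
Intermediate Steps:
P(U) = -2 + U (P(U) = U - 2 = -2 + U)
Q = 0 (Q = -2 + 2 = 0)
B = -450/211 ≈ -2.1327
E(Q) + B = 2 - 450/211 = -28/211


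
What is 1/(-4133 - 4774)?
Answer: -1/8907 ≈ -0.00011227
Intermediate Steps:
1/(-4133 - 4774) = 1/(-8907) = -1/8907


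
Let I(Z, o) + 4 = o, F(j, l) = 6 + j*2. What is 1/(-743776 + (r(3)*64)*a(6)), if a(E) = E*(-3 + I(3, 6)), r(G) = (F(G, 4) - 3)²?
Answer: -1/774880 ≈ -1.2905e-6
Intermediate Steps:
F(j, l) = 6 + 2*j
I(Z, o) = -4 + o
r(G) = (3 + 2*G)² (r(G) = ((6 + 2*G) - 3)² = (3 + 2*G)²)
a(E) = -E (a(E) = E*(-3 + (-4 + 6)) = E*(-3 + 2) = E*(-1) = -E)
1/(-743776 + (r(3)*64)*a(6)) = 1/(-743776 + ((3 + 2*3)²*64)*(-1*6)) = 1/(-743776 + ((3 + 6)²*64)*(-6)) = 1/(-743776 + (9²*64)*(-6)) = 1/(-743776 + (81*64)*(-6)) = 1/(-743776 + 5184*(-6)) = 1/(-743776 - 31104) = 1/(-774880) = -1/774880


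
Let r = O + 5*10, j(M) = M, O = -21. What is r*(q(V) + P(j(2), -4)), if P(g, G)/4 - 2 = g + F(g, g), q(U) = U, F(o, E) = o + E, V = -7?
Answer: 725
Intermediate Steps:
F(o, E) = E + o
P(g, G) = 8 + 12*g (P(g, G) = 8 + 4*(g + (g + g)) = 8 + 4*(g + 2*g) = 8 + 4*(3*g) = 8 + 12*g)
r = 29 (r = -21 + 5*10 = -21 + 50 = 29)
r*(q(V) + P(j(2), -4)) = 29*(-7 + (8 + 12*2)) = 29*(-7 + (8 + 24)) = 29*(-7 + 32) = 29*25 = 725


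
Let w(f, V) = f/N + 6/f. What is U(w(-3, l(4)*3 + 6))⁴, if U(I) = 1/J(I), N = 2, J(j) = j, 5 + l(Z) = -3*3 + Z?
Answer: 16/2401 ≈ 0.0066639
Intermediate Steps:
l(Z) = -14 + Z (l(Z) = -5 + (-3*3 + Z) = -5 + (-9 + Z) = -14 + Z)
w(f, V) = f/2 + 6/f
U(I) = 1/I
U(w(-3, l(4)*3 + 6))⁴ = (1/((½)*(-3) + 6/(-3)))⁴ = (1/(-3/2 + 6*(-⅓)))⁴ = (1/(-3/2 - 2))⁴ = (1/(-7/2))⁴ = (-2/7)⁴ = 16/2401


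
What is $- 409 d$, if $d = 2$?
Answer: $-818$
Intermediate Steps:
$- 409 d = \left(-409\right) 2 = -818$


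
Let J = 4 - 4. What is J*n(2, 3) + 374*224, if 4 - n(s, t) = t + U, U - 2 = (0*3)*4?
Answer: 83776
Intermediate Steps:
U = 2 (U = 2 + (0*3)*4 = 2 + 0*4 = 2 + 0 = 2)
n(s, t) = 2 - t (n(s, t) = 4 - (t + 2) = 4 - (2 + t) = 4 + (-2 - t) = 2 - t)
J = 0
J*n(2, 3) + 374*224 = 0*(2 - 1*3) + 374*224 = 0*(2 - 3) + 83776 = 0*(-1) + 83776 = 0 + 83776 = 83776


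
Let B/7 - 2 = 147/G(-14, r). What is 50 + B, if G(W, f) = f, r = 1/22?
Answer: 22702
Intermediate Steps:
r = 1/22 ≈ 0.045455
B = 22652 (B = 14 + 7*(147/(1/22)) = 14 + 7*(147*22) = 14 + 7*3234 = 14 + 22638 = 22652)
50 + B = 50 + 22652 = 22702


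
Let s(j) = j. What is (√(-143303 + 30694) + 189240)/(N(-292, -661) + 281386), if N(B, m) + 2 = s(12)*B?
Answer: 4731/6947 + I*√112609/277880 ≈ 0.68101 + 0.0012076*I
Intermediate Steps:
N(B, m) = -2 + 12*B
(√(-143303 + 30694) + 189240)/(N(-292, -661) + 281386) = (√(-143303 + 30694) + 189240)/((-2 + 12*(-292)) + 281386) = (√(-112609) + 189240)/((-2 - 3504) + 281386) = (I*√112609 + 189240)/(-3506 + 281386) = (189240 + I*√112609)/277880 = (189240 + I*√112609)*(1/277880) = 4731/6947 + I*√112609/277880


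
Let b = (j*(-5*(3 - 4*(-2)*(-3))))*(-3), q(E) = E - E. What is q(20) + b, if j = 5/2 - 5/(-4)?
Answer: -4725/4 ≈ -1181.3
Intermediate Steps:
j = 15/4 (j = 5*(½) - 5*(-¼) = 5/2 + 5/4 = 15/4 ≈ 3.7500)
q(E) = 0
b = -4725/4 (b = (15*(-5*(3 - 4*(-2)*(-3)))/4)*(-3) = (15*(-5*(3 + 8*(-3)))/4)*(-3) = (15*(-5*(3 - 24))/4)*(-3) = (15*(-5*(-21))/4)*(-3) = ((15/4)*105)*(-3) = (1575/4)*(-3) = -4725/4 ≈ -1181.3)
q(20) + b = 0 - 4725/4 = -4725/4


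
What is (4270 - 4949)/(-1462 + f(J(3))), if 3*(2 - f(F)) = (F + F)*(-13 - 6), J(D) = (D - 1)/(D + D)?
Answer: 6111/13102 ≈ 0.46642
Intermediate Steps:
J(D) = (-1 + D)/(2*D) (J(D) = (-1 + D)/((2*D)) = (-1 + D)*(1/(2*D)) = (-1 + D)/(2*D))
f(F) = 2 + 38*F/3 (f(F) = 2 - (F + F)*(-13 - 6)/3 = 2 - 2*F*(-19)/3 = 2 - (-38)*F/3 = 2 + 38*F/3)
(4270 - 4949)/(-1462 + f(J(3))) = (4270 - 4949)/(-1462 + (2 + 38*((1/2)*(-1 + 3)/3)/3)) = -679/(-1462 + (2 + 38*((1/2)*(1/3)*2)/3)) = -679/(-1462 + (2 + (38/3)*(1/3))) = -679/(-1462 + (2 + 38/9)) = -679/(-1462 + 56/9) = -679/(-13102/9) = -679*(-9/13102) = 6111/13102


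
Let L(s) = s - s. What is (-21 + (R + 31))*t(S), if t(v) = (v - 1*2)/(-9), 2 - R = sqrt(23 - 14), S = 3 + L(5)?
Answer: -1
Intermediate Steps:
L(s) = 0
S = 3 (S = 3 + 0 = 3)
R = -1 (R = 2 - sqrt(23 - 14) = 2 - sqrt(9) = 2 - 1*3 = 2 - 3 = -1)
t(v) = 2/9 - v/9 (t(v) = (v - 2)*(-1/9) = (-2 + v)*(-1/9) = 2/9 - v/9)
(-21 + (R + 31))*t(S) = (-21 + (-1 + 31))*(2/9 - 1/9*3) = (-21 + 30)*(2/9 - 1/3) = 9*(-1/9) = -1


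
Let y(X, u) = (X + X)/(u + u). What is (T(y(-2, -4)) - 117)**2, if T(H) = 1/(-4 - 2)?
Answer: 494209/36 ≈ 13728.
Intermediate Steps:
y(X, u) = X/u (y(X, u) = (2*X)/((2*u)) = (2*X)*(1/(2*u)) = X/u)
T(H) = -1/6 (T(H) = 1/(-6) = -1/6)
(T(y(-2, -4)) - 117)**2 = (-1/6 - 117)**2 = (-703/6)**2 = 494209/36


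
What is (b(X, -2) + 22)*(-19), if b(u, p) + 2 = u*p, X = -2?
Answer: -456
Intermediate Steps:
b(u, p) = -2 + p*u (b(u, p) = -2 + u*p = -2 + p*u)
(b(X, -2) + 22)*(-19) = ((-2 - 2*(-2)) + 22)*(-19) = ((-2 + 4) + 22)*(-19) = (2 + 22)*(-19) = 24*(-19) = -456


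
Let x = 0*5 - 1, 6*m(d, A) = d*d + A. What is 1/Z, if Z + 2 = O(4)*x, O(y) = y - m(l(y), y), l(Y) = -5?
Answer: -6/7 ≈ -0.85714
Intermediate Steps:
m(d, A) = A/6 + d²/6 (m(d, A) = (d*d + A)/6 = (d² + A)/6 = (A + d²)/6 = A/6 + d²/6)
O(y) = -25/6 + 5*y/6 (O(y) = y - (y/6 + (⅙)*(-5)²) = y - (y/6 + (⅙)*25) = y - (y/6 + 25/6) = y - (25/6 + y/6) = y + (-25/6 - y/6) = -25/6 + 5*y/6)
x = -1 (x = 0 - 1 = -1)
Z = -7/6 (Z = -2 + (-25/6 + (⅚)*4)*(-1) = -2 + (-25/6 + 10/3)*(-1) = -2 - ⅚*(-1) = -2 + ⅚ = -7/6 ≈ -1.1667)
1/Z = 1/(-7/6) = -6/7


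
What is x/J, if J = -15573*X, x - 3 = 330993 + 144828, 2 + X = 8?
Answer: -79304/15573 ≈ -5.0924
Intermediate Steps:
X = 6 (X = -2 + 8 = 6)
x = 475824 (x = 3 + (330993 + 144828) = 3 + 475821 = 475824)
J = -93438 (J = -15573*6 = -93438)
x/J = 475824/(-93438) = 475824*(-1/93438) = -79304/15573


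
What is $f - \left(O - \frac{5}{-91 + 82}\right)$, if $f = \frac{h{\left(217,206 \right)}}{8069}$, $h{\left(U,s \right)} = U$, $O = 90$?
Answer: $- \frac{6574282}{72621} \approx -90.529$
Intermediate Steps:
$f = \frac{217}{8069} \approx 0.026893$
$f - \left(O - \frac{5}{-91 + 82}\right) = \frac{217}{8069} - \left(90 - \frac{5}{-91 + 82}\right) = \frac{217}{8069} - \left(90 - \frac{5}{-9}\right) = \frac{217}{8069} - \left(90 - - \frac{5}{9}\right) = \frac{217}{8069} - \left(90 + \frac{5}{9}\right) = \frac{217}{8069} - \frac{815}{9} = - \frac{6574282}{72621}$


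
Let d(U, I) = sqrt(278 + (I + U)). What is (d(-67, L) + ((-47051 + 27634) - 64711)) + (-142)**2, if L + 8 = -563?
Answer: -63964 + 6*I*sqrt(10) ≈ -63964.0 + 18.974*I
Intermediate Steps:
L = -571 (L = -8 - 563 = -571)
d(U, I) = sqrt(278 + I + U)
(d(-67, L) + ((-47051 + 27634) - 64711)) + (-142)**2 = (sqrt(278 - 571 - 67) + ((-47051 + 27634) - 64711)) + (-142)**2 = (sqrt(-360) + (-19417 - 64711)) + 20164 = (6*I*sqrt(10) - 84128) + 20164 = (-84128 + 6*I*sqrt(10)) + 20164 = -63964 + 6*I*sqrt(10)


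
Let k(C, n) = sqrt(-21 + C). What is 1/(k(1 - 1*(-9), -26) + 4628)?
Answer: 4628/21418395 - I*sqrt(11)/21418395 ≈ 0.00021608 - 1.5485e-7*I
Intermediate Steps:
1/(k(1 - 1*(-9), -26) + 4628) = 1/(sqrt(-21 + (1 - 1*(-9))) + 4628) = 1/(sqrt(-21 + (1 + 9)) + 4628) = 1/(sqrt(-21 + 10) + 4628) = 1/(sqrt(-11) + 4628) = 1/(I*sqrt(11) + 4628) = 1/(4628 + I*sqrt(11))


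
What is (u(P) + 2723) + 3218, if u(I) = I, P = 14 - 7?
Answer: 5948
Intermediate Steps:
P = 7
(u(P) + 2723) + 3218 = (7 + 2723) + 3218 = 2730 + 3218 = 5948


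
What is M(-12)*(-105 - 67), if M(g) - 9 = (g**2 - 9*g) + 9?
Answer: -46440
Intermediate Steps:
M(g) = 18 + g**2 - 9*g (M(g) = 9 + ((g**2 - 9*g) + 9) = 9 + (9 + g**2 - 9*g) = 18 + g**2 - 9*g)
M(-12)*(-105 - 67) = (18 + (-12)**2 - 9*(-12))*(-105 - 67) = (18 + 144 + 108)*(-172) = 270*(-172) = -46440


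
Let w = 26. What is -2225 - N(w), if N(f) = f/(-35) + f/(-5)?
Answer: -77667/35 ≈ -2219.1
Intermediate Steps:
N(f) = -8*f/35 (N(f) = f*(-1/35) + f*(-1/5) = -f/35 - f/5 = -8*f/35)
-2225 - N(w) = -2225 - (-8)*26/35 = -2225 - 1*(-208/35) = -2225 + 208/35 = -77667/35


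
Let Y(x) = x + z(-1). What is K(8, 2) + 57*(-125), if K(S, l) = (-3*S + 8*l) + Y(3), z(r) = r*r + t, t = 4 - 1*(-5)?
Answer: -7120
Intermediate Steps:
t = 9 (t = 4 + 5 = 9)
z(r) = 9 + r² (z(r) = r*r + 9 = r² + 9 = 9 + r²)
Y(x) = 10 + x (Y(x) = x + (9 + (-1)²) = x + (9 + 1) = x + 10 = 10 + x)
K(S, l) = 13 - 3*S + 8*l (K(S, l) = (-3*S + 8*l) + (10 + 3) = (-3*S + 8*l) + 13 = 13 - 3*S + 8*l)
K(8, 2) + 57*(-125) = (13 - 3*8 + 8*2) + 57*(-125) = (13 - 24 + 16) - 7125 = 5 - 7125 = -7120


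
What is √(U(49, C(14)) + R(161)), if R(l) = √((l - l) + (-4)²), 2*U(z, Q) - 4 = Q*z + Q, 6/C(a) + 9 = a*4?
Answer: 12*√141/47 ≈ 3.0317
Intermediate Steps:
C(a) = 6/(-9 + 4*a) (C(a) = 6/(-9 + a*4) = 6/(-9 + 4*a))
U(z, Q) = 2 + Q/2 + Q*z/2 (U(z, Q) = 2 + (Q*z + Q)/2 = 2 + (Q + Q*z)/2 = 2 + (Q/2 + Q*z/2) = 2 + Q/2 + Q*z/2)
R(l) = 4 (R(l) = √(0 + 16) = √16 = 4)
√(U(49, C(14)) + R(161)) = √((2 + (6/(-9 + 4*14))/2 + (½)*(6/(-9 + 4*14))*49) + 4) = √((2 + (6/(-9 + 56))/2 + (½)*(6/(-9 + 56))*49) + 4) = √((2 + (6/47)/2 + (½)*(6/47)*49) + 4) = √((2 + (6*(1/47))/2 + (½)*(6*(1/47))*49) + 4) = √((2 + (½)*(6/47) + (½)*(6/47)*49) + 4) = √((2 + 3/47 + 147/47) + 4) = √(244/47 + 4) = √(432/47) = 12*√141/47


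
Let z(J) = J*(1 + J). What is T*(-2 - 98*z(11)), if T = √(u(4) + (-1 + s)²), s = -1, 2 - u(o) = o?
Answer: -12938*√2 ≈ -18297.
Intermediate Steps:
u(o) = 2 - o
T = √2 (T = √((2 - 1*4) + (-1 - 1)²) = √((2 - 4) + (-2)²) = √(-2 + 4) = √2 ≈ 1.4142)
T*(-2 - 98*z(11)) = √2*(-2 - 1078*(1 + 11)) = √2*(-2 - 1078*12) = √2*(-2 - 98*132) = √2*(-2 - 12936) = √2*(-12938) = -12938*√2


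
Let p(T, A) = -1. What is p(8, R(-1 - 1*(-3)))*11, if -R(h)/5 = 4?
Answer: -11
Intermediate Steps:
R(h) = -20 (R(h) = -5*4 = -20)
p(8, R(-1 - 1*(-3)))*11 = -1*11 = -11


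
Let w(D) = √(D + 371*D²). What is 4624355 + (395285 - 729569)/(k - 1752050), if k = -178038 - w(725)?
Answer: 358873534105100919/77605097503 - 139285*√487519/77605097503 ≈ 4.6244e+6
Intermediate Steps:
k = -178038 - 20*√487519 (k = -178038 - √(725*(1 + 371*725)) = -178038 - √(725*(1 + 268975)) = -178038 - √(725*268976) = -178038 - √195007600 = -178038 - 20*√487519 ≈ -1.9200e+5)
4624355 + (395285 - 729569)/(k - 1752050) = 4624355 + (395285 - 729569)/((-178038 - 20*√487519) - 1752050) = 4624355 - 334284/(-1930088 - 20*√487519)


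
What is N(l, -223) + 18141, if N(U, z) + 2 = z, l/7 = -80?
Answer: 17916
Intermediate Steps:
l = -560 (l = 7*(-80) = -560)
N(U, z) = -2 + z
N(l, -223) + 18141 = (-2 - 223) + 18141 = -225 + 18141 = 17916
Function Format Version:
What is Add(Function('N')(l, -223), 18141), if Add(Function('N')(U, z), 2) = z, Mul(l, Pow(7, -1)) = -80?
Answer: 17916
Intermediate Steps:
l = -560 (l = Mul(7, -80) = -560)
Function('N')(U, z) = Add(-2, z)
Add(Function('N')(l, -223), 18141) = Add(Add(-2, -223), 18141) = Add(-225, 18141) = 17916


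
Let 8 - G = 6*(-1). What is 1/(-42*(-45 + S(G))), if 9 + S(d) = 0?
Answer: 1/2268 ≈ 0.00044092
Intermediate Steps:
G = 14 (G = 8 - 6*(-1) = 8 - 1*(-6) = 8 + 6 = 14)
S(d) = -9 (S(d) = -9 + 0 = -9)
1/(-42*(-45 + S(G))) = 1/(-42*(-45 - 9)) = 1/(-42*(-54)) = 1/2268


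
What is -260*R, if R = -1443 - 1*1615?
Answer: 795080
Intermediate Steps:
R = -3058 (R = -1443 - 1615 = -3058)
-260*R = -260*(-3058) = 795080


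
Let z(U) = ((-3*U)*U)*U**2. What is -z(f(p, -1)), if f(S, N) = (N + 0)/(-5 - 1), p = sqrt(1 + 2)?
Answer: 1/432 ≈ 0.0023148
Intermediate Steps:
p = sqrt(3) ≈ 1.7320
f(S, N) = -N/6 (f(S, N) = N/(-6) = N*(-1/6) = -N/6)
z(U) = -3*U**4 (z(U) = (-3*U**2)*U**2 = -3*U**4)
-z(f(p, -1)) = -(-3)*(-1/6*(-1))**4 = -(-3)*(1/6)**4 = -(-3)/1296 = -1*(-1/432) = 1/432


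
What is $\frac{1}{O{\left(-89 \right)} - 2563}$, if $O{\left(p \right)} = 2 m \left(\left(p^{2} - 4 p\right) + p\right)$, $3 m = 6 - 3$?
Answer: $\frac{1}{13813} \approx 7.2396 \cdot 10^{-5}$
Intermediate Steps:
$m = 1$ ($m = \frac{6 - 3}{3} = \frac{1}{3} \cdot 3 = 1$)
$O{\left(p \right)} = - 6 p + 2 p^{2}$ ($O{\left(p \right)} = 2 \cdot 1 \left(\left(p^{2} - 4 p\right) + p\right) = 2 \left(p^{2} - 3 p\right) = - 6 p + 2 p^{2}$)
$\frac{1}{O{\left(-89 \right)} - 2563} = \frac{1}{2 \left(-89\right) \left(-3 - 89\right) - 2563} = \frac{1}{2 \left(-89\right) \left(-92\right) - 2563} = \frac{1}{16376 - 2563} = \frac{1}{13813}$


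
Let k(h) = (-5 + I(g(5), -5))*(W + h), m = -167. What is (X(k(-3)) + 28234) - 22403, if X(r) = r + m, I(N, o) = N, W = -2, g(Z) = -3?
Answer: 5704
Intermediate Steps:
k(h) = 16 - 8*h (k(h) = (-5 - 3)*(-2 + h) = -8*(-2 + h) = 16 - 8*h)
X(r) = -167 + r (X(r) = r - 167 = -167 + r)
(X(k(-3)) + 28234) - 22403 = ((-167 + (16 - 8*(-3))) + 28234) - 22403 = ((-167 + (16 + 24)) + 28234) - 22403 = ((-167 + 40) + 28234) - 22403 = (-127 + 28234) - 22403 = 28107 - 22403 = 5704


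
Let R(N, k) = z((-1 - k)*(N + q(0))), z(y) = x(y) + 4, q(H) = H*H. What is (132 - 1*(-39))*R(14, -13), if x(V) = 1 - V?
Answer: -27873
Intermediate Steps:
q(H) = H²
z(y) = 5 - y (z(y) = (1 - y) + 4 = 5 - y)
R(N, k) = 5 - N*(-1 - k) (R(N, k) = 5 - (-1 - k)*(N + 0²) = 5 - (-1 - k)*(N + 0) = 5 - (-1 - k)*N = 5 - N*(-1 - k))
(132 - 1*(-39))*R(14, -13) = (132 - 1*(-39))*(5 + 14 + 14*(-13)) = (132 + 39)*(5 + 14 - 182) = 171*(-163) = -27873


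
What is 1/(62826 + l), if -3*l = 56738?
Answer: 3/131740 ≈ 2.2772e-5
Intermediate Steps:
l = -56738/3 (l = -⅓*56738 = -56738/3 ≈ -18913.)
1/(62826 + l) = 1/(62826 - 56738/3) = 1/(131740/3) = 3/131740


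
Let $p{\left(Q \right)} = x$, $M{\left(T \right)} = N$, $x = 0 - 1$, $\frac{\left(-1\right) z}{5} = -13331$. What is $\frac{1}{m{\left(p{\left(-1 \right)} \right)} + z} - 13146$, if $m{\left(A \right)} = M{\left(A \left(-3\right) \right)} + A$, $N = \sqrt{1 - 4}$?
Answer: $\frac{- 13146 \sqrt{3} + 876233483 i}{\sqrt{3} - 66654 i} \approx -13146.0 - 2.3283 \cdot 10^{-10} i$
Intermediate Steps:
$z = 66655$ ($z = \left(-5\right) \left(-13331\right) = 66655$)
$x = -1$
$N = i \sqrt{3}$ ($N = \sqrt{-3} = i \sqrt{3} \approx 1.732 i$)
$M{\left(T \right)} = i \sqrt{3}$
$p{\left(Q \right)} = -1$
$m{\left(A \right)} = A + i \sqrt{3}$ ($m{\left(A \right)} = i \sqrt{3} + A = A + i \sqrt{3}$)
$\frac{1}{m{\left(p{\left(-1 \right)} \right)} + z} - 13146 = \frac{1}{\left(-1 + i \sqrt{3}\right) + 66655} - 13146 = \frac{1}{66654 + i \sqrt{3}} - 13146 = -13146 + \frac{1}{66654 + i \sqrt{3}}$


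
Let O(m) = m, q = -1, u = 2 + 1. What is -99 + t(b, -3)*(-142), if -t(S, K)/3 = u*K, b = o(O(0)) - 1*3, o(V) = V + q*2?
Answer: -3933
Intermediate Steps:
u = 3
o(V) = -2 + V (o(V) = V - 1*2 = V - 2 = -2 + V)
b = -5 (b = (-2 + 0) - 1*3 = -2 - 3 = -5)
t(S, K) = -9*K
-99 + t(b, -3)*(-142) = -99 - 9*(-3)*(-142) = -99 + 27*(-142) = -99 - 3834 = -3933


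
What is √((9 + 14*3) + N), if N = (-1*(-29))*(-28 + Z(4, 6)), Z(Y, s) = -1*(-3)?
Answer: I*√674 ≈ 25.962*I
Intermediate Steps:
Z(Y, s) = 3
N = -725 (N = (-1*(-29))*(-28 + 3) = 29*(-25) = -725)
√((9 + 14*3) + N) = √((9 + 14*3) - 725) = √((9 + 42) - 725) = √(51 - 725) = √(-674) = I*√674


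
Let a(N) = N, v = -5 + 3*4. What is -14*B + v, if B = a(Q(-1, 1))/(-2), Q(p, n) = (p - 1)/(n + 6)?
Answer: 5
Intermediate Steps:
Q(p, n) = (-1 + p)/(6 + n)
v = 7 (v = -5 + 12 = 7)
B = 1/7 (B = ((-1 - 1)/(6 + 1))/(-2) = (-2/7)*(-1/2) = ((1/7)*(-2))*(-1/2) = -2/7*(-1/2) = 1/7 ≈ 0.14286)
-14*B + v = -14*1/7 + 7 = -2 + 7 = 5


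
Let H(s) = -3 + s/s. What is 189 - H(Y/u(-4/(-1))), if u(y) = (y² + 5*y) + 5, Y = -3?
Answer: 191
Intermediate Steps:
u(y) = 5 + y² + 5*y
H(s) = -2 (H(s) = -3 + 1 = -2)
189 - H(Y/u(-4/(-1))) = 189 - 1*(-2) = 189 + 2 = 191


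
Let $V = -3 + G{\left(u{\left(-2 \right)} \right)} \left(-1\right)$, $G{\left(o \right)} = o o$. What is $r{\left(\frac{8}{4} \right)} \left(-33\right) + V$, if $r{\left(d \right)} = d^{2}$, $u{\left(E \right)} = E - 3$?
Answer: $-160$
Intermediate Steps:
$u{\left(E \right)} = -3 + E$
$G{\left(o \right)} = o^{2}$
$V = -28$ ($V = -3 + \left(-3 - 2\right)^{2} \left(-1\right) = -3 + \left(-5\right)^{2} \left(-1\right) = -3 + 25 \left(-1\right) = -3 - 25 = -28$)
$r{\left(\frac{8}{4} \right)} \left(-33\right) + V = \left(\frac{8}{4}\right)^{2} \left(-33\right) - 28 = \left(8 \cdot \frac{1}{4}\right)^{2} \left(-33\right) - 28 = 2^{2} \left(-33\right) - 28 = 4 \left(-33\right) - 28 = -132 - 28 = -160$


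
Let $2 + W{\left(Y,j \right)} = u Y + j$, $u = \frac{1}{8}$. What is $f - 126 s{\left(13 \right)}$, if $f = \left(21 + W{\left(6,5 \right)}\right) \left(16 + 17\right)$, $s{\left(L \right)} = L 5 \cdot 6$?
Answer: $- \frac{193293}{4} \approx -48323.0$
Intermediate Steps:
$u = \frac{1}{8} \approx 0.125$
$s{\left(L \right)} = 30 L$ ($s{\left(L \right)} = 5 L 6 = 30 L$)
$W{\left(Y,j \right)} = -2 + j + \frac{Y}{8}$ ($W{\left(Y,j \right)} = -2 + \left(\frac{Y}{8} + j\right) = -2 + \left(j + \frac{Y}{8}\right) = -2 + j + \frac{Y}{8}$)
$f = \frac{3267}{4}$ ($f = \left(21 + \left(-2 + 5 + \frac{1}{8} \cdot 6\right)\right) \left(16 + 17\right) = \left(21 + \left(-2 + 5 + \frac{3}{4}\right)\right) 33 = \left(21 + \frac{15}{4}\right) 33 = \frac{99}{4} \cdot 33 = \frac{3267}{4} \approx 816.75$)
$f - 126 s{\left(13 \right)} = \frac{3267}{4} - 126 \cdot 30 \cdot 13 = \frac{3267}{4} - 49140 = - \frac{193293}{4}$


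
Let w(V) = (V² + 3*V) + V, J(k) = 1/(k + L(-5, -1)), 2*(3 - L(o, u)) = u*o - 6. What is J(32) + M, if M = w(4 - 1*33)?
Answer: 51477/71 ≈ 725.03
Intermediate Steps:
L(o, u) = 6 - o*u/2 (L(o, u) = 3 - (u*o - 6)/2 = 3 - (o*u - 6)/2 = 3 - (-6 + o*u)/2 = 3 + (3 - o*u/2) = 6 - o*u/2)
J(k) = 1/(7/2 + k) (J(k) = 1/(k + (6 - ½*(-5)*(-1))) = 1/(k + (6 - 5/2)) = 1/(k + 7/2) = 1/(7/2 + k))
w(V) = V² + 4*V
M = 725 (M = (4 - 1*33)*(4 + (4 - 1*33)) = (4 - 33)*(4 + (4 - 33)) = -29*(4 - 29) = -29*(-25) = 725)
J(32) + M = 2/(7 + 2*32) + 725 = 2/(7 + 64) + 725 = 2/71 + 725 = 51477/71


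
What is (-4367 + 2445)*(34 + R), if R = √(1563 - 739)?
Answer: -65348 - 3844*√206 ≈ -1.2052e+5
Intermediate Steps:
R = 2*√206 (R = √824 = 2*√206 ≈ 28.705)
(-4367 + 2445)*(34 + R) = (-4367 + 2445)*(34 + 2*√206) = -1922*(34 + 2*√206) = -65348 - 3844*√206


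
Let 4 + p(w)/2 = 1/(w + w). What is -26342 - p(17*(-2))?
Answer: -895355/34 ≈ -26334.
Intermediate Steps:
p(w) = -8 + 1/w (p(w) = -8 + 2/(w + w) = -8 + 2/((2*w)) = -8 + 2*(1/(2*w)) = -8 + 1/w)
-26342 - p(17*(-2)) = -26342 - (-8 + 1/(17*(-2))) = -26342 - (-8 + 1/(-34)) = -26342 - (-8 - 1/34) = -26342 - 1*(-273/34) = -26342 + 273/34 = -895355/34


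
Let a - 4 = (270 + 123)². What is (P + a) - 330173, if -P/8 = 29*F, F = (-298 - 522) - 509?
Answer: 132608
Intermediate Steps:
F = -1329 (F = -820 - 509 = -1329)
a = 154453 (a = 4 + (270 + 123)² = 4 + 393² = 4 + 154449 = 154453)
P = 308328 (P = -232*(-1329) = -8*(-38541) = 308328)
(P + a) - 330173 = (308328 + 154453) - 330173 = 462781 - 330173 = 132608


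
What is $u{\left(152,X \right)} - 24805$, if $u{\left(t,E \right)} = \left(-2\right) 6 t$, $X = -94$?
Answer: $-26629$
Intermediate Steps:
$u{\left(t,E \right)} = - 12 t$
$u{\left(152,X \right)} - 24805 = \left(-12\right) 152 - 24805 = -1824 - 24805 = -26629$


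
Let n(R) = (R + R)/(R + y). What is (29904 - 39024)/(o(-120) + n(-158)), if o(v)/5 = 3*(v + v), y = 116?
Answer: 95760/37721 ≈ 2.5386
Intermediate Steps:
o(v) = 30*v (o(v) = 5*(3*(v + v)) = 5*(3*(2*v)) = 5*(6*v) = 30*v)
n(R) = 2*R/(116 + R) (n(R) = (R + R)/(R + 116) = (2*R)/(116 + R) = 2*R/(116 + R))
(29904 - 39024)/(o(-120) + n(-158)) = (29904 - 39024)/(30*(-120) + 2*(-158)/(116 - 158)) = -9120/(-3600 + 2*(-158)/(-42)) = -9120/(-3600 + 2*(-158)*(-1/42)) = -9120/(-3600 + 158/21) = -9120/(-75442/21) = -9120*(-21/75442) = 95760/37721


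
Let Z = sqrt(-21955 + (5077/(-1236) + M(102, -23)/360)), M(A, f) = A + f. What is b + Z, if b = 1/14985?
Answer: 1/14985 + I*sqrt(838662640190)/6180 ≈ 6.6733e-5 + 148.19*I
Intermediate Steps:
b = 1/14985 ≈ 6.6733e-5
Z = I*sqrt(838662640190)/6180 (Z = sqrt(-21955 + (5077/(-1236) + (102 - 23)/360)) = sqrt(-21955 + (5077*(-1/1236) + 79*(1/360))) = sqrt(-21955 + (-5077/1236 + 79/360)) = sqrt(-21955 - 144173/37080) = sqrt(-814235573/37080) = I*sqrt(838662640190)/6180 ≈ 148.19*I)
b + Z = 1/14985 + I*sqrt(838662640190)/6180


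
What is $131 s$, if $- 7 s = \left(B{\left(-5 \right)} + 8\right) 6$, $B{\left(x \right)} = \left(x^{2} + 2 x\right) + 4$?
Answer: $- \frac{21222}{7} \approx -3031.7$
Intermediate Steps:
$B{\left(x \right)} = 4 + x^{2} + 2 x$
$s = - \frac{162}{7}$ ($s = - \frac{\left(\left(4 + \left(-5\right)^{2} + 2 \left(-5\right)\right) + 8\right) 6}{7} = - \frac{\left(\left(4 + 25 - 10\right) + 8\right) 6}{7} = - \frac{\left(19 + 8\right) 6}{7} = - \frac{27 \cdot 6}{7} = \left(- \frac{1}{7}\right) 162 = - \frac{162}{7} \approx -23.143$)
$131 s = 131 \left(- \frac{162}{7}\right) = - \frac{21222}{7}$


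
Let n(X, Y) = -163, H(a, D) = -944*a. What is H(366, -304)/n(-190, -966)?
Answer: 345504/163 ≈ 2119.7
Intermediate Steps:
H(366, -304)/n(-190, -966) = -944*366/(-163) = -345504*(-1/163) = 345504/163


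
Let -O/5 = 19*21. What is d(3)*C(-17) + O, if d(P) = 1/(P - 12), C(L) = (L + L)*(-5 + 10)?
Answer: -17785/9 ≈ -1976.1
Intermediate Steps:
O = -1995 (O = -95*21 = -5*399 = -1995)
C(L) = 10*L (C(L) = (2*L)*5 = 10*L)
d(P) = 1/(-12 + P)
d(3)*C(-17) + O = (10*(-17))/(-12 + 3) - 1995 = -170/(-9) - 1995 = -⅑*(-170) - 1995 = 170/9 - 1995 = -17785/9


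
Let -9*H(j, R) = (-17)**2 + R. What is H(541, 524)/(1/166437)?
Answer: -15034809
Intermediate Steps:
H(j, R) = -289/9 - R/9 (H(j, R) = -((-17)**2 + R)/9 = -(289 + R)/9 = -289/9 - R/9)
H(541, 524)/(1/166437) = (-289/9 - 1/9*524)/(1/166437) = (-289/9 - 524/9)/(1/166437) = -271/3*166437 = -15034809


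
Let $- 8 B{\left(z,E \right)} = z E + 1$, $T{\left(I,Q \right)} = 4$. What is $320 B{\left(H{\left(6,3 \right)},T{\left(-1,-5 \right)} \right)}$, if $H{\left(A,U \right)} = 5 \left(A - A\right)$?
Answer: $-40$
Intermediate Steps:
$H{\left(A,U \right)} = 0$ ($H{\left(A,U \right)} = 5 \cdot 0 = 0$)
$B{\left(z,E \right)} = - \frac{1}{8} - \frac{E z}{8}$ ($B{\left(z,E \right)} = - \frac{z E + 1}{8} = - \frac{E z + 1}{8} = - \frac{1 + E z}{8} = - \frac{1}{8} - \frac{E z}{8}$)
$320 B{\left(H{\left(6,3 \right)},T{\left(-1,-5 \right)} \right)} = 320 \left(- \frac{1}{8} - \frac{1}{2} \cdot 0\right) = 320 \left(- \frac{1}{8} + 0\right) = 320 \left(- \frac{1}{8}\right) = -40$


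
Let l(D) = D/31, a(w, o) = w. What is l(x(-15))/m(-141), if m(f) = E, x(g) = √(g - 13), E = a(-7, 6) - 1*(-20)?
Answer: 2*I*√7/403 ≈ 0.01313*I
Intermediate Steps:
E = 13 (E = -7 - 1*(-20) = -7 + 20 = 13)
x(g) = √(-13 + g)
m(f) = 13
l(D) = D/31 (l(D) = D*(1/31) = D/31)
l(x(-15))/m(-141) = (√(-13 - 15)/31)/13 = (√(-28)/31)*(1/13) = ((2*I*√7)/31)*(1/13) = (2*I*√7/31)*(1/13) = 2*I*√7/403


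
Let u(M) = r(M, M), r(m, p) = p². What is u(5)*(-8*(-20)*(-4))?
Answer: -16000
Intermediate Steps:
u(M) = M²
u(5)*(-8*(-20)*(-4)) = 5²*(-8*(-20)*(-4)) = 25*(160*(-4)) = 25*(-640) = -16000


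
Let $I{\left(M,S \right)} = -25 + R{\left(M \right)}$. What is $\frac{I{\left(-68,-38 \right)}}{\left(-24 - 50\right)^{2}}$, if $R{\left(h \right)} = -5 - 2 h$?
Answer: $\frac{53}{2738} \approx 0.019357$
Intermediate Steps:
$I{\left(M,S \right)} = -30 - 2 M$ ($I{\left(M,S \right)} = -25 - \left(5 + 2 M\right) = -30 - 2 M$)
$\frac{I{\left(-68,-38 \right)}}{\left(-24 - 50\right)^{2}} = \frac{-30 - -136}{\left(-24 - 50\right)^{2}} = \frac{-30 + 136}{\left(-74\right)^{2}} = \frac{106}{5476} = 106 \cdot \frac{1}{5476} = \frac{53}{2738}$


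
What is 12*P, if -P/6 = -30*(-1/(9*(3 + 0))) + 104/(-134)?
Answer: -1616/67 ≈ -24.119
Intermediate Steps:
P = -404/201 (P = -6*(-30*(-1/(9*(3 + 0))) + 104/(-134)) = -6*(-30/(3*(-9)) + 104*(-1/134)) = -6*(-30/(-27) - 52/67) = -6*(-30*(-1/27) - 52/67) = -6*(10/9 - 52/67) = -6*202/603 = -404/201 ≈ -2.0099)
12*P = 12*(-404/201) = -1616/67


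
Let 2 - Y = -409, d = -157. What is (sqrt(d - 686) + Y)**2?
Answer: (411 + I*sqrt(843))**2 ≈ 1.6808e+5 + 23866.0*I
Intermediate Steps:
Y = 411 (Y = 2 - 1*(-409) = 2 + 409 = 411)
(sqrt(d - 686) + Y)**2 = (sqrt(-157 - 686) + 411)**2 = (sqrt(-843) + 411)**2 = (I*sqrt(843) + 411)**2 = (411 + I*sqrt(843))**2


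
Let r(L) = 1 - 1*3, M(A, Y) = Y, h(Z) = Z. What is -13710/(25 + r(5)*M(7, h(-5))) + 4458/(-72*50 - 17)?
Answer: -9949020/25319 ≈ -392.95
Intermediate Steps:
r(L) = -2 (r(L) = 1 - 3 = -2)
-13710/(25 + r(5)*M(7, h(-5))) + 4458/(-72*50 - 17) = -13710/(25 - 2*(-5)) + 4458/(-72*50 - 17) = -13710/(25 + 10) + 4458/(-3600 - 17) = -13710/35 + 4458/(-3617) = -13710*1/35 + 4458*(-1/3617) = -2742/7 - 4458/3617 = -9949020/25319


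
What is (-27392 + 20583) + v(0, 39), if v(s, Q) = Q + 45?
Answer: -6725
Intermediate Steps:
v(s, Q) = 45 + Q
(-27392 + 20583) + v(0, 39) = (-27392 + 20583) + (45 + 39) = -6809 + 84 = -6725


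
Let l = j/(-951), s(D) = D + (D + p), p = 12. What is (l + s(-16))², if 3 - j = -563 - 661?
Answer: 45549001/100489 ≈ 453.27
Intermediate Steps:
s(D) = 12 + 2*D (s(D) = D + (D + 12) = D + (12 + D) = 12 + 2*D)
j = 1227 (j = 3 - (-563 - 661) = 3 - 1*(-1224) = 3 + 1224 = 1227)
l = -409/317 (l = 1227/(-951) = 1227*(-1/951) = -409/317 ≈ -1.2902)
(l + s(-16))² = (-409/317 + (12 + 2*(-16)))² = (-409/317 + (12 - 32))² = (-409/317 - 20)² = (-6749/317)² = 45549001/100489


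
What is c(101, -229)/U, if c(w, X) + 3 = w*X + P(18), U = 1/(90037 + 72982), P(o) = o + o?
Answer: -3765086824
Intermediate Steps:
P(o) = 2*o
U = 1/163019 ≈ 6.1343e-6
c(w, X) = 33 + X*w (c(w, X) = -3 + (w*X + 2*18) = -3 + (X*w + 36) = -3 + (36 + X*w) = 33 + X*w)
c(101, -229)/U = (33 - 229*101)/(1/163019) = (33 - 23129)*163019 = -23096*163019 = -3765086824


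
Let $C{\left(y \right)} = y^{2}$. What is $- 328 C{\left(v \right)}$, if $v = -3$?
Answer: $-2952$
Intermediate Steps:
$- 328 C{\left(v \right)} = - 328 \left(-3\right)^{2} = \left(-328\right) 9 = -2952$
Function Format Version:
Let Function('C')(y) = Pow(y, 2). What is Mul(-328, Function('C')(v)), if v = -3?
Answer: -2952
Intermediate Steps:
Mul(-328, Function('C')(v)) = Mul(-328, Pow(-3, 2)) = Mul(-328, 9) = -2952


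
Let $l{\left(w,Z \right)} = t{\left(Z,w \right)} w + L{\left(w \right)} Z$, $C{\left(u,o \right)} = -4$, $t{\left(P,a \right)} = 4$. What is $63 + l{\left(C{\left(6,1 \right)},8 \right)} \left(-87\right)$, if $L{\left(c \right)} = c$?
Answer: $4239$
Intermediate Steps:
$l{\left(w,Z \right)} = 4 w + Z w$ ($l{\left(w,Z \right)} = 4 w + w Z = 4 w + Z w$)
$63 + l{\left(C{\left(6,1 \right)},8 \right)} \left(-87\right) = 63 + - 4 \left(4 + 8\right) \left(-87\right) = 63 + \left(-4\right) 12 \left(-87\right) = 63 - -4176 = 63 + 4176 = 4239$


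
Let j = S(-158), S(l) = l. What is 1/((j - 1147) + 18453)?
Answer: 1/17148 ≈ 5.8316e-5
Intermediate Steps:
j = -158
1/((j - 1147) + 18453) = 1/((-158 - 1147) + 18453) = 1/(-1305 + 18453) = 1/17148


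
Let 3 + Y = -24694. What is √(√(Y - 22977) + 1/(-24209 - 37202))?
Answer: √(-61411 + 41484420131*I*√394)/61411 ≈ 10.449 + 10.449*I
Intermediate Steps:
Y = -24697 (Y = -3 - 24694 = -24697)
√(√(Y - 22977) + 1/(-24209 - 37202)) = √(√(-24697 - 22977) + 1/(-24209 - 37202)) = √(√(-47674) + 1/(-61411)) = √(11*I*√394 - 1/61411) = √(-1/61411 + 11*I*√394)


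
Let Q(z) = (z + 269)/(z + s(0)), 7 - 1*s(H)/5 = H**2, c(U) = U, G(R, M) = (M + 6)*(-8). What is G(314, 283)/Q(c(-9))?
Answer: -1156/5 ≈ -231.20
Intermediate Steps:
G(R, M) = -48 - 8*M (G(R, M) = (6 + M)*(-8) = -48 - 8*M)
s(H) = 35 - 5*H**2
Q(z) = (269 + z)/(35 + z) (Q(z) = (z + 269)/(z + (35 - 5*0**2)) = (269 + z)/(z + (35 - 5*0)) = (269 + z)/(z + (35 + 0)) = (269 + z)/(z + 35) = (269 + z)/(35 + z))
G(314, 283)/Q(c(-9)) = (-48 - 8*283)/(((269 - 9)/(35 - 9))) = (-48 - 2264)/((260/26)) = -2312/((1/26)*260) = -2312/10 = -2312*1/10 = -1156/5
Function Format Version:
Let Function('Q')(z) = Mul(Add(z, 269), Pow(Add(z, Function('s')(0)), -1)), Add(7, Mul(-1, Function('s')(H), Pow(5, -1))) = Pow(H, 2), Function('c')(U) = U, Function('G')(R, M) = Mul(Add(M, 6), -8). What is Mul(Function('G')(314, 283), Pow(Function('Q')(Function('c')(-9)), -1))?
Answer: Rational(-1156, 5) ≈ -231.20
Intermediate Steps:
Function('G')(R, M) = Add(-48, Mul(-8, M)) (Function('G')(R, M) = Mul(Add(6, M), -8) = Add(-48, Mul(-8, M)))
Function('s')(H) = Add(35, Mul(-5, Pow(H, 2)))
Function('Q')(z) = Mul(Pow(Add(35, z), -1), Add(269, z)) (Function('Q')(z) = Mul(Add(z, 269), Pow(Add(z, Add(35, Mul(-5, Pow(0, 2)))), -1)) = Mul(Add(269, z), Pow(Add(z, Add(35, Mul(-5, 0))), -1)) = Mul(Add(269, z), Pow(Add(z, Add(35, 0)), -1)) = Mul(Add(269, z), Pow(Add(z, 35), -1)) = Mul(Add(269, z), Pow(Add(35, z), -1)) = Mul(Pow(Add(35, z), -1), Add(269, z)))
Mul(Function('G')(314, 283), Pow(Function('Q')(Function('c')(-9)), -1)) = Mul(Add(-48, Mul(-8, 283)), Pow(Mul(Pow(Add(35, -9), -1), Add(269, -9)), -1)) = Mul(Add(-48, -2264), Pow(Mul(Pow(26, -1), 260), -1)) = Mul(-2312, Pow(Mul(Rational(1, 26), 260), -1)) = Mul(-2312, Pow(10, -1)) = Mul(-2312, Rational(1, 10)) = Rational(-1156, 5)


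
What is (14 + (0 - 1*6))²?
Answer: 64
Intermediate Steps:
(14 + (0 - 1*6))² = (14 + (0 - 6))² = (14 - 6)² = 8² = 64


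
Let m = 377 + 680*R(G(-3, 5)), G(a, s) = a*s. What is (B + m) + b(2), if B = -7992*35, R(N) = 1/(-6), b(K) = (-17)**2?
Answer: -837502/3 ≈ -2.7917e+5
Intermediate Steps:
b(K) = 289
R(N) = -1/6
B = -279720 (B = -296*945 = -279720)
m = 791/3 (m = 377 + 680*(-1/6) = 377 - 340/3 = 791/3 ≈ 263.67)
(B + m) + b(2) = (-279720 + 791/3) + 289 = -838369/3 + 289 = -837502/3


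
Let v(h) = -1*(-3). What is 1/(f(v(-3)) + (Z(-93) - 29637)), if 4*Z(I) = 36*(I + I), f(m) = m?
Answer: -1/31308 ≈ -3.1941e-5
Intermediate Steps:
v(h) = 3
Z(I) = 18*I (Z(I) = (36*(I + I))/4 = (36*(2*I))/4 = (72*I)/4 = 18*I)
1/(f(v(-3)) + (Z(-93) - 29637)) = 1/(3 + (18*(-93) - 29637)) = 1/(3 + (-1674 - 29637)) = 1/(3 - 31311) = 1/(-31308) = -1/31308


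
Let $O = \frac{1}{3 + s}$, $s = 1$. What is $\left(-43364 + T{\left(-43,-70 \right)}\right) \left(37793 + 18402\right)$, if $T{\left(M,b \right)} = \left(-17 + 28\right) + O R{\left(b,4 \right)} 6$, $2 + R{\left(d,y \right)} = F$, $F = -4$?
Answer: $-2436727590$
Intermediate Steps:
$R{\left(d,y \right)} = -6$ ($R{\left(d,y \right)} = -2 - 4 = -6$)
$O = \frac{1}{4}$ ($O = \frac{1}{3 + 1} = \frac{1}{4} \approx 0.25$)
$T{\left(M,b \right)} = 2$ ($T{\left(M,b \right)} = \left(-17 + 28\right) + \frac{1}{4} \left(-6\right) 6 = 11 - 9 = 2$)
$\left(-43364 + T{\left(-43,-70 \right)}\right) \left(37793 + 18402\right) = \left(-43364 + 2\right) \left(37793 + 18402\right) = \left(-43362\right) 56195 = -2436727590$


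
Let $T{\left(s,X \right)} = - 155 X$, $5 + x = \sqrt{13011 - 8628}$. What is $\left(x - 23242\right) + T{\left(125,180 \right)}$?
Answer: $-51147 + 3 \sqrt{487} \approx -51081.0$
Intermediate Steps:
$x = -5 + 3 \sqrt{487}$ ($x = -5 + \sqrt{13011 - 8628} = -5 + \sqrt{4383} = -5 + 3 \sqrt{487} \approx 61.204$)
$\left(x - 23242\right) + T{\left(125,180 \right)} = \left(\left(-5 + 3 \sqrt{487}\right) - 23242\right) - 27900 = \left(-23247 + 3 \sqrt{487}\right) - 27900 = -51147 + 3 \sqrt{487}$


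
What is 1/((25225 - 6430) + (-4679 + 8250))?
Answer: 1/22366 ≈ 4.4711e-5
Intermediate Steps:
1/((25225 - 6430) + (-4679 + 8250)) = 1/(18795 + 3571) = 1/22366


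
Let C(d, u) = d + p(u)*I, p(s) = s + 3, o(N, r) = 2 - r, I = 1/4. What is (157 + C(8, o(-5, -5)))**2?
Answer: 112225/4 ≈ 28056.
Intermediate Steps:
I = 1/4 (I = 1*(1/4) = 1/4 ≈ 0.25000)
p(s) = 3 + s
C(d, u) = 3/4 + d + u/4 (C(d, u) = d + (3 + u)*(1/4) = d + (3/4 + u/4) = 3/4 + d + u/4)
(157 + C(8, o(-5, -5)))**2 = (157 + (3/4 + 8 + (2 - 1*(-5))/4))**2 = (157 + (3/4 + 8 + (2 + 5)/4))**2 = (157 + (3/4 + 8 + (1/4)*7))**2 = (157 + (3/4 + 8 + 7/4))**2 = (157 + 21/2)**2 = (335/2)**2 = 112225/4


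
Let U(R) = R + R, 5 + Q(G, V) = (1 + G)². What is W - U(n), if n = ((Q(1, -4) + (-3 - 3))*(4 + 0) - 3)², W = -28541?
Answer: -30463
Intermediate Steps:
Q(G, V) = -5 + (1 + G)²
n = 961 (n = (((-5 + (1 + 1)²) + (-3 - 3))*(4 + 0) - 3)² = (((-5 + 2²) - 6)*4 - 3)² = (((-5 + 4) - 6)*4 - 3)² = ((-1 - 6)*4 - 3)² = (-7*4 - 3)² = (-28 - 3)² = (-31)² = 961)
U(R) = 2*R
W - U(n) = -28541 - 2*961 = -28541 - 1*1922 = -28541 - 1922 = -30463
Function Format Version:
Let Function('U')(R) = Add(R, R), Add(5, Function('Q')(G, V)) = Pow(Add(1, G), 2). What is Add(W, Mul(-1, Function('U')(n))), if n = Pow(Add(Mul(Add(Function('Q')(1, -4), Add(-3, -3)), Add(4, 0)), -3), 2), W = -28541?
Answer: -30463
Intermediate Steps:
Function('Q')(G, V) = Add(-5, Pow(Add(1, G), 2))
n = 961 (n = Pow(Add(Mul(Add(Add(-5, Pow(Add(1, 1), 2)), Add(-3, -3)), Add(4, 0)), -3), 2) = Pow(Add(Mul(Add(Add(-5, Pow(2, 2)), -6), 4), -3), 2) = Pow(Add(Mul(Add(Add(-5, 4), -6), 4), -3), 2) = Pow(Add(Mul(Add(-1, -6), 4), -3), 2) = Pow(Add(Mul(-7, 4), -3), 2) = Pow(Add(-28, -3), 2) = Pow(-31, 2) = 961)
Function('U')(R) = Mul(2, R)
Add(W, Mul(-1, Function('U')(n))) = Add(-28541, Mul(-1, Mul(2, 961))) = Add(-28541, Mul(-1, 1922)) = Add(-28541, -1922) = -30463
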